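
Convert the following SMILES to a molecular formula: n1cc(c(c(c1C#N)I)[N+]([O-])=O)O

Heavy atoms from the SMILES: 6 C, 1 I, 3 N, 3 O.
Implicit hydrogens by atom environment:
  4 × C (aromatic): no H
  1 × C (aromatic): 1 H
  1 × C: no H
  1 × I: no H
  1 × N (aromatic): no H
  1 × N (charge +1): no H
  1 × N: no H
  1 × O: 1 H
  1 × O: no H
  1 × O (charge -1): no H
  Total hydrogens = 2.
Molecular formula: C6H2IN3O3

C6H2IN3O3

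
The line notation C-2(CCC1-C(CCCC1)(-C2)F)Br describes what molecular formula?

Heavy atoms from the SMILES: 1 Br, 10 C, 1 F.
Implicit hydrogens by atom environment:
  7 × C: 2 H each → 14
  2 × C: 1 H each → 2
  1 × Br: no H
  1 × C: no H
  1 × F: no H
  Total hydrogens = 16.
Molecular formula: C10H16BrF

C10H16BrF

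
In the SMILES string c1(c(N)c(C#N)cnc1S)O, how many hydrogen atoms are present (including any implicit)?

Hydrogens are implicit in SMILES; fill each atom to its normal valence:
  4 × C (aromatic): no H
  1 × C (aromatic): 1 H
  1 × C: no H
  1 × N: 2 H
  1 × N (aromatic): no H
  1 × N: no H
  1 × O: 1 H
  1 × S: 1 H
  Total hydrogens = 5.

5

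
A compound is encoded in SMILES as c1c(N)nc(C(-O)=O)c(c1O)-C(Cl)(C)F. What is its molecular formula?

Heavy atoms from the SMILES: 8 C, 1 Cl, 1 F, 2 N, 3 O.
Implicit hydrogens by atom environment:
  4 × C (aromatic): no H
  2 × C: no H
  2 × O: 1 H each → 2
  1 × C: 3 H
  1 × C (aromatic): 1 H
  1 × Cl: no H
  1 × F: no H
  1 × N: 2 H
  1 × N (aromatic): no H
  1 × O: no H
  Total hydrogens = 8.
Molecular formula: C8H8ClFN2O3

C8H8ClFN2O3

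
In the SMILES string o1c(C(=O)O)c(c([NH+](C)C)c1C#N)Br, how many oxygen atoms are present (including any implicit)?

The symbol for oxygen appears 3 times in the SMILES.

3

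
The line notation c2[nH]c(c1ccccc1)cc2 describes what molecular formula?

Heavy atoms from the SMILES: 10 C, 1 N.
Implicit hydrogens by atom environment:
  8 × C (aromatic): 1 H each → 8
  2 × C (aromatic): no H
  1 × N (aromatic): 1 H
  Total hydrogens = 9.
Molecular formula: C10H9N

C10H9N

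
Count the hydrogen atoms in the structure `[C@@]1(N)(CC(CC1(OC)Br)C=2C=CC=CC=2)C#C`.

Hydrogens are implicit in SMILES; fill each atom to its normal valence:
  5 × C (aromatic): 1 H each → 5
  3 × C: no H
  2 × C: 2 H each → 4
  2 × C: 1 H each → 2
  1 × Br: no H
  1 × C: 3 H
  1 × C (aromatic): no H
  1 × N: 2 H
  1 × O: no H
  Total hydrogens = 16.

16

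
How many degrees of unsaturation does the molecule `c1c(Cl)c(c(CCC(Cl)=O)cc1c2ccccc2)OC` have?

Molecular formula from the SMILES: C16H14Cl2O2.
DoU = (2C + 2 + N − H − X)/2 = (2·16 + 2 + 0 − 14 − 2)/2 = 18/2 = 9.
(Structurally: 2 ring(s) + 7 π bond(s) = 9.)

9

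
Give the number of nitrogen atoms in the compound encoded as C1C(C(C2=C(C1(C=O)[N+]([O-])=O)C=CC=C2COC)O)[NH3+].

The symbol for nitrogen appears 2 times in the SMILES.

2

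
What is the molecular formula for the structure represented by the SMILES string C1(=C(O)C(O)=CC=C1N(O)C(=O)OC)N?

Heavy atoms from the SMILES: 8 C, 2 N, 5 O.
Implicit hydrogens by atom environment:
  4 × C (aromatic): no H
  3 × O: 1 H each → 3
  2 × C (aromatic): 1 H each → 2
  2 × O: no H
  1 × C: 3 H
  1 × C: no H
  1 × N: 2 H
  1 × N: no H
  Total hydrogens = 10.
Molecular formula: C8H10N2O5

C8H10N2O5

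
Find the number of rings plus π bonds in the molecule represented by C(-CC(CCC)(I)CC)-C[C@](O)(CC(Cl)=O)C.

Molecular formula from the SMILES: C13H24ClIO2.
DoU = (2C + 2 + N − H − X)/2 = (2·13 + 2 + 0 − 24 − 2)/2 = 2/2 = 1.
(Structurally: 0 ring(s) + 1 π bond(s) = 1.)

1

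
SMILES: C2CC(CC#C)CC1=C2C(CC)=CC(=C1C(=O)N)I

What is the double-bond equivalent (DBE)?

Molecular formula from the SMILES: C16H18INO.
DoU = (2C + 2 + N − H − X)/2 = (2·16 + 2 + 1 − 18 − 1)/2 = 16/2 = 8.
(Structurally: 2 ring(s) + 6 π bond(s) = 8.)

8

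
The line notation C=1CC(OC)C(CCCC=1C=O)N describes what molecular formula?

C10H17NO2

Heavy atoms from the SMILES: 10 C, 1 N, 2 O.
Implicit hydrogens by atom environment:
  4 × C: 2 H each → 8
  4 × C: 1 H each → 4
  2 × O: no H
  1 × C: 3 H
  1 × C: no H
  1 × N: 2 H
  Total hydrogens = 17.
Molecular formula: C10H17NO2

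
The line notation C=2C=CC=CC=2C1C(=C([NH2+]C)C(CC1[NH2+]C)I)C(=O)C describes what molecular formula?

Heavy atoms from the SMILES: 16 C, 1 I, 2 N, 1 O.
Implicit hydrogens by atom environment:
  5 × C (aromatic): 1 H each → 5
  3 × C: 3 H each → 9
  3 × C: 1 H each → 3
  3 × C: no H
  2 × N (charge +1): 2 H each → 4
  1 × C: 2 H
  1 × C (aromatic): no H
  1 × I: no H
  1 × O: no H
  Total hydrogens = 23.
Net charge +2.
Molecular formula: [C16H23IN2O]2+

[C16H23IN2O]2+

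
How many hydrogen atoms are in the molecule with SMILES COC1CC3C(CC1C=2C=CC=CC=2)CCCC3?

Hydrogens are implicit in SMILES; fill each atom to its normal valence:
  6 × C: 2 H each → 12
  5 × C (aromatic): 1 H each → 5
  4 × C: 1 H each → 4
  1 × C: 3 H
  1 × C (aromatic): no H
  1 × O: no H
  Total hydrogens = 24.

24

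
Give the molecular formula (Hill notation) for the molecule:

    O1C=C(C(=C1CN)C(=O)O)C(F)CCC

Heavy atoms from the SMILES: 10 C, 1 F, 1 N, 3 O.
Implicit hydrogens by atom environment:
  3 × C: 2 H each → 6
  3 × C (aromatic): no H
  1 × C: 3 H
  1 × C (aromatic): 1 H
  1 × C: 1 H
  1 × C: no H
  1 × F: no H
  1 × N: 2 H
  1 × O: 1 H
  1 × O (aromatic): no H
  1 × O: no H
  Total hydrogens = 14.
Molecular formula: C10H14FNO3

C10H14FNO3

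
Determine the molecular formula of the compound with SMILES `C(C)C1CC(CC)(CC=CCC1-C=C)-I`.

Heavy atoms from the SMILES: 14 C, 1 I.
Implicit hydrogens by atom environment:
  6 × C: 2 H each → 12
  5 × C: 1 H each → 5
  2 × C: 3 H each → 6
  1 × C: no H
  1 × I: no H
  Total hydrogens = 23.
Molecular formula: C14H23I

C14H23I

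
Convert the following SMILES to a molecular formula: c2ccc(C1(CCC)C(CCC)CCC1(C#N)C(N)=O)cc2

C19H26N2O

Heavy atoms from the SMILES: 19 C, 2 N, 1 O.
Implicit hydrogens by atom environment:
  6 × C: 2 H each → 12
  5 × C (aromatic): 1 H each → 5
  4 × C: no H
  2 × C: 3 H each → 6
  1 × C: 1 H
  1 × C (aromatic): no H
  1 × N: 2 H
  1 × N: no H
  1 × O: no H
  Total hydrogens = 26.
Molecular formula: C19H26N2O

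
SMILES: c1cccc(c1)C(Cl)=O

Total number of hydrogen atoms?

Hydrogens are implicit in SMILES; fill each atom to its normal valence:
  5 × C (aromatic): 1 H each → 5
  1 × C (aromatic): no H
  1 × C: no H
  1 × Cl: no H
  1 × O: no H
  Total hydrogens = 5.

5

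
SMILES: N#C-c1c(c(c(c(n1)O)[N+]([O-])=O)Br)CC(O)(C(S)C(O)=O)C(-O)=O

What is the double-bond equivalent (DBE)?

9

Molecular formula from the SMILES: C11H8BrN3O8S.
DoU = (2C + 2 + N − H − X)/2 = (2·11 + 2 + 3 − 8 − 1)/2 = 18/2 = 9.
(Structurally: 1 ring(s) + 8 π bond(s) = 9.)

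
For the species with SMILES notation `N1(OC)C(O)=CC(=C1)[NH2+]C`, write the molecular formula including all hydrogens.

C6H11N2O2+

Heavy atoms from the SMILES: 6 C, 2 N, 2 O.
Implicit hydrogens by atom environment:
  2 × C: 3 H each → 6
  2 × C (aromatic): 1 H each → 2
  2 × C (aromatic): no H
  1 × N (charge +1): 2 H
  1 × N (aromatic): no H
  1 × O: 1 H
  1 × O: no H
  Total hydrogens = 11.
Net charge +1.
Molecular formula: C6H11N2O2+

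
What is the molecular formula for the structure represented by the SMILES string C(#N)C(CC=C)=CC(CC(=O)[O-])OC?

Heavy atoms from the SMILES: 10 C, 1 N, 3 O.
Implicit hydrogens by atom environment:
  3 × C: 2 H each → 6
  3 × C: 1 H each → 3
  3 × C: no H
  2 × O: no H
  1 × C: 3 H
  1 × N: no H
  1 × O (charge -1): no H
  Total hydrogens = 12.
Net charge -1.
Molecular formula: C10H12NO3-

C10H12NO3-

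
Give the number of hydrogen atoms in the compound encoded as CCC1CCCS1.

Hydrogens are implicit in SMILES; fill each atom to its normal valence:
  4 × C: 2 H each → 8
  1 × C: 3 H
  1 × C: 1 H
  1 × S: no H
  Total hydrogens = 12.

12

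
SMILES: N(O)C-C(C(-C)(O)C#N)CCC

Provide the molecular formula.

Heavy atoms from the SMILES: 8 C, 2 N, 2 O.
Implicit hydrogens by atom environment:
  3 × C: 2 H each → 6
  2 × C: 3 H each → 6
  2 × C: no H
  2 × O: 1 H each → 2
  1 × C: 1 H
  1 × N: 1 H
  1 × N: no H
  Total hydrogens = 16.
Molecular formula: C8H16N2O2

C8H16N2O2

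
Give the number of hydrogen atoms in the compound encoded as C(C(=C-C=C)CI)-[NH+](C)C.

Hydrogens are implicit in SMILES; fill each atom to its normal valence:
  3 × C: 2 H each → 6
  2 × C: 3 H each → 6
  2 × C: 1 H each → 2
  1 × C: no H
  1 × I: no H
  1 × N (charge +1): 1 H
  Total hydrogens = 15.

15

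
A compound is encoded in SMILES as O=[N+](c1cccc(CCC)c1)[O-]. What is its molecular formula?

Heavy atoms from the SMILES: 9 C, 1 N, 2 O.
Implicit hydrogens by atom environment:
  4 × C (aromatic): 1 H each → 4
  2 × C: 2 H each → 4
  2 × C (aromatic): no H
  1 × C: 3 H
  1 × N (charge +1): no H
  1 × O: no H
  1 × O (charge -1): no H
  Total hydrogens = 11.
Molecular formula: C9H11NO2

C9H11NO2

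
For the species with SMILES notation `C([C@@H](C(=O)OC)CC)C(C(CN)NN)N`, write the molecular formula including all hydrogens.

Heavy atoms from the SMILES: 9 C, 4 N, 2 O.
Implicit hydrogens by atom environment:
  3 × C: 2 H each → 6
  3 × C: 1 H each → 3
  3 × N: 2 H each → 6
  2 × C: 3 H each → 6
  2 × O: no H
  1 × C: no H
  1 × N: 1 H
  Total hydrogens = 22.
Molecular formula: C9H22N4O2

C9H22N4O2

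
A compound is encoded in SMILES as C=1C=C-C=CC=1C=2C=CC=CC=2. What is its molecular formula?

C12H10

Heavy atoms from the SMILES: 12 C.
Implicit hydrogens by atom environment:
  10 × C (aromatic): 1 H each → 10
  2 × C (aromatic): no H
  Total hydrogens = 10.
Molecular formula: C12H10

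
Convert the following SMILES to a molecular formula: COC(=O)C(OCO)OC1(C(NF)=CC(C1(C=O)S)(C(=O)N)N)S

C11H16FN3O7S2

Heavy atoms from the SMILES: 11 C, 1 F, 3 N, 7 O, 2 S.
Implicit hydrogens by atom environment:
  6 × C: no H
  6 × O: no H
  3 × C: 1 H each → 3
  2 × N: 2 H each → 4
  2 × S: 1 H each → 2
  1 × C: 3 H
  1 × C: 2 H
  1 × F: no H
  1 × N: 1 H
  1 × O: 1 H
  Total hydrogens = 16.
Molecular formula: C11H16FN3O7S2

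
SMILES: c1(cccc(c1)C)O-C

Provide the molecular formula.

C8H10O

Heavy atoms from the SMILES: 8 C, 1 O.
Implicit hydrogens by atom environment:
  4 × C (aromatic): 1 H each → 4
  2 × C: 3 H each → 6
  2 × C (aromatic): no H
  1 × O: no H
  Total hydrogens = 10.
Molecular formula: C8H10O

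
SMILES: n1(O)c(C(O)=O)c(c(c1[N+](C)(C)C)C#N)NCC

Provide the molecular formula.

C11H17N4O3+

Heavy atoms from the SMILES: 11 C, 4 N, 3 O.
Implicit hydrogens by atom environment:
  4 × C: 3 H each → 12
  4 × C (aromatic): no H
  2 × C: no H
  2 × O: 1 H each → 2
  1 × C: 2 H
  1 × N: 1 H
  1 × N (aromatic): no H
  1 × N (charge +1): no H
  1 × N: no H
  1 × O: no H
  Total hydrogens = 17.
Net charge +1.
Molecular formula: C11H17N4O3+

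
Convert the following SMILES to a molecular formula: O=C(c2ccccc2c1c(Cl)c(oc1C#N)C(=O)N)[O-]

C13H6ClN2O4-

Heavy atoms from the SMILES: 13 C, 1 Cl, 2 N, 4 O.
Implicit hydrogens by atom environment:
  6 × C (aromatic): no H
  4 × C (aromatic): 1 H each → 4
  3 × C: no H
  2 × O: no H
  1 × Cl: no H
  1 × N: 2 H
  1 × N: no H
  1 × O (aromatic): no H
  1 × O (charge -1): no H
  Total hydrogens = 6.
Net charge -1.
Molecular formula: C13H6ClN2O4-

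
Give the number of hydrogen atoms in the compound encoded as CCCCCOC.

Hydrogens are implicit in SMILES; fill each atom to its normal valence:
  4 × C: 2 H each → 8
  2 × C: 3 H each → 6
  1 × O: no H
  Total hydrogens = 14.

14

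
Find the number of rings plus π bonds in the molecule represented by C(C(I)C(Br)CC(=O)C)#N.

Molecular formula from the SMILES: C6H7BrINO.
DoU = (2C + 2 + N − H − X)/2 = (2·6 + 2 + 1 − 7 − 2)/2 = 6/2 = 3.
(Structurally: 0 ring(s) + 3 π bond(s) = 3.)

3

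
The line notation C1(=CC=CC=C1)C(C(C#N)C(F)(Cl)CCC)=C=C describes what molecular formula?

C15H15ClFN

Heavy atoms from the SMILES: 15 C, 1 Cl, 1 F, 1 N.
Implicit hydrogens by atom environment:
  5 × C (aromatic): 1 H each → 5
  4 × C: no H
  3 × C: 2 H each → 6
  1 × C: 3 H
  1 × C: 1 H
  1 × C (aromatic): no H
  1 × Cl: no H
  1 × F: no H
  1 × N: no H
  Total hydrogens = 15.
Molecular formula: C15H15ClFN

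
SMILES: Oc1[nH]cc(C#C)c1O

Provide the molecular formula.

Heavy atoms from the SMILES: 6 C, 1 N, 2 O.
Implicit hydrogens by atom environment:
  3 × C (aromatic): no H
  2 × O: 1 H each → 2
  1 × C (aromatic): 1 H
  1 × C: 1 H
  1 × C: no H
  1 × N (aromatic): 1 H
  Total hydrogens = 5.
Molecular formula: C6H5NO2

C6H5NO2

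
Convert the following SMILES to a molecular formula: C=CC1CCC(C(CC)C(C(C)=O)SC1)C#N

Heavy atoms from the SMILES: 14 C, 1 N, 1 O, 1 S.
Implicit hydrogens by atom environment:
  5 × C: 2 H each → 10
  5 × C: 1 H each → 5
  2 × C: 3 H each → 6
  2 × C: no H
  1 × N: no H
  1 × O: no H
  1 × S: no H
  Total hydrogens = 21.
Molecular formula: C14H21NOS

C14H21NOS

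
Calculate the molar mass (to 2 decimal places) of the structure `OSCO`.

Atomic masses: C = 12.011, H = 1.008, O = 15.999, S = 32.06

Molecular formula: CH4O2S.
M = 1×12.011 + 4×1.008 + 2×15.999 + 1×32.06 = 80.10 g/mol.

80.10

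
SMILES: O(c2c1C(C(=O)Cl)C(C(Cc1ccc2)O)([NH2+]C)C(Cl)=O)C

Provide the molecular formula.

Heavy atoms from the SMILES: 14 C, 2 Cl, 1 N, 4 O.
Implicit hydrogens by atom environment:
  3 × C (aromatic): 1 H each → 3
  3 × C (aromatic): no H
  3 × C: no H
  3 × O: no H
  2 × C: 3 H each → 6
  2 × C: 1 H each → 2
  2 × Cl: no H
  1 × C: 2 H
  1 × N (charge +1): 2 H
  1 × O: 1 H
  Total hydrogens = 16.
Net charge +1.
Molecular formula: C14H16Cl2NO4+

C14H16Cl2NO4+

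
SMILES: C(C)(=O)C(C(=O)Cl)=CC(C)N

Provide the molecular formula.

C7H10ClNO2

Heavy atoms from the SMILES: 7 C, 1 Cl, 1 N, 2 O.
Implicit hydrogens by atom environment:
  3 × C: no H
  2 × C: 3 H each → 6
  2 × C: 1 H each → 2
  2 × O: no H
  1 × Cl: no H
  1 × N: 2 H
  Total hydrogens = 10.
Molecular formula: C7H10ClNO2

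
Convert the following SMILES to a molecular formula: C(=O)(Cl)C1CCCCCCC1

Heavy atoms from the SMILES: 9 C, 1 Cl, 1 O.
Implicit hydrogens by atom environment:
  7 × C: 2 H each → 14
  1 × C: 1 H
  1 × C: no H
  1 × Cl: no H
  1 × O: no H
  Total hydrogens = 15.
Molecular formula: C9H15ClO

C9H15ClO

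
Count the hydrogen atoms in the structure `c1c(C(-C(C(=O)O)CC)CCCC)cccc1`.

22

Hydrogens are implicit in SMILES; fill each atom to its normal valence:
  5 × C (aromatic): 1 H each → 5
  4 × C: 2 H each → 8
  2 × C: 3 H each → 6
  2 × C: 1 H each → 2
  1 × C (aromatic): no H
  1 × C: no H
  1 × O: 1 H
  1 × O: no H
  Total hydrogens = 22.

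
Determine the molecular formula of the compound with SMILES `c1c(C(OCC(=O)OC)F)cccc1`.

Heavy atoms from the SMILES: 10 C, 1 F, 3 O.
Implicit hydrogens by atom environment:
  5 × C (aromatic): 1 H each → 5
  3 × O: no H
  1 × C: 3 H
  1 × C: 2 H
  1 × C: 1 H
  1 × C (aromatic): no H
  1 × C: no H
  1 × F: no H
  Total hydrogens = 11.
Molecular formula: C10H11FO3

C10H11FO3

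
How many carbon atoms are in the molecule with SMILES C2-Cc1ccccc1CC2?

10

The symbol for carbon appears 10 times in the SMILES. Lowercase c denotes aromatic carbon and counts toward C.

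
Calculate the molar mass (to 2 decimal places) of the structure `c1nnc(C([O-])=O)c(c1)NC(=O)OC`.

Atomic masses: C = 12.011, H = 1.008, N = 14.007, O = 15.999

196.14

Molecular formula: C7H6N3O4-.
M = 7×12.011 + 6×1.008 + 3×14.007 + 4×15.999 = 196.14 g/mol.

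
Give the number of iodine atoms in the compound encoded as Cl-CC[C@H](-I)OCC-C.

The symbol for iodine appears 1 time in the SMILES.

1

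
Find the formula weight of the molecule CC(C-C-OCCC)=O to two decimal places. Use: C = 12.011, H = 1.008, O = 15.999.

Molecular formula: C7H14O2.
M = 7×12.011 + 14×1.008 + 2×15.999 = 130.19 g/mol.

130.19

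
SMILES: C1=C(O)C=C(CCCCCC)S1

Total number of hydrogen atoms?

Hydrogens are implicit in SMILES; fill each atom to its normal valence:
  5 × C: 2 H each → 10
  2 × C (aromatic): 1 H each → 2
  2 × C (aromatic): no H
  1 × C: 3 H
  1 × O: 1 H
  1 × S (aromatic): no H
  Total hydrogens = 16.

16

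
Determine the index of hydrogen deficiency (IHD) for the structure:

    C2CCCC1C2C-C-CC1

2

Molecular formula from the SMILES: C10H18.
DoU = (2C + 2 + N − H − X)/2 = (2·10 + 2 + 0 − 18 − 0)/2 = 4/2 = 2.
(Structurally: 2 ring(s) + 0 π bond(s) = 2.)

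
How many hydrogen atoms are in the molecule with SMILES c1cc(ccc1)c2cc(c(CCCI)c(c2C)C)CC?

Hydrogens are implicit in SMILES; fill each atom to its normal valence:
  6 × C (aromatic): 1 H each → 6
  6 × C (aromatic): no H
  4 × C: 2 H each → 8
  3 × C: 3 H each → 9
  1 × I: no H
  Total hydrogens = 23.

23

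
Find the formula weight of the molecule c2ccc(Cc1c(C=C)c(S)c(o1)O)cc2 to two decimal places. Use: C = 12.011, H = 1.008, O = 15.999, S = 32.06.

232.30

Molecular formula: C13H12O2S.
M = 13×12.011 + 12×1.008 + 2×15.999 + 1×32.06 = 232.30 g/mol.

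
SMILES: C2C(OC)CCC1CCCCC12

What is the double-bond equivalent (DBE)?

2

Molecular formula from the SMILES: C11H20O.
DoU = (2C + 2 + N − H − X)/2 = (2·11 + 2 + 0 − 20 − 0)/2 = 4/2 = 2.
(Structurally: 2 ring(s) + 0 π bond(s) = 2.)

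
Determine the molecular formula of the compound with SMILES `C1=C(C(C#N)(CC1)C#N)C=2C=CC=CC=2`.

C13H10N2

Heavy atoms from the SMILES: 13 C, 2 N.
Implicit hydrogens by atom environment:
  5 × C (aromatic): 1 H each → 5
  4 × C: no H
  2 × C: 2 H each → 4
  2 × N: no H
  1 × C: 1 H
  1 × C (aromatic): no H
  Total hydrogens = 10.
Molecular formula: C13H10N2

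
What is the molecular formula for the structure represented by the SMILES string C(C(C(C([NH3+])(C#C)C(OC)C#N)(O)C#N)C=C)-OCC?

C14H20N3O3+

Heavy atoms from the SMILES: 14 C, 3 N, 3 O.
Implicit hydrogens by atom environment:
  5 × C: no H
  4 × C: 1 H each → 4
  3 × C: 2 H each → 6
  2 × C: 3 H each → 6
  2 × N: no H
  2 × O: no H
  1 × N (charge +1): 3 H
  1 × O: 1 H
  Total hydrogens = 20.
Net charge +1.
Molecular formula: C14H20N3O3+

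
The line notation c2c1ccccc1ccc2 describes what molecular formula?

C10H8

Heavy atoms from the SMILES: 10 C.
Implicit hydrogens by atom environment:
  8 × C (aromatic): 1 H each → 8
  2 × C (aromatic): no H
  Total hydrogens = 8.
Molecular formula: C10H8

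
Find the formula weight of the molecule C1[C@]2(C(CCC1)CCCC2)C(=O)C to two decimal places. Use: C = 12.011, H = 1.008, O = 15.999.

Molecular formula: C12H20O.
M = 12×12.011 + 20×1.008 + 1×15.999 = 180.29 g/mol.

180.29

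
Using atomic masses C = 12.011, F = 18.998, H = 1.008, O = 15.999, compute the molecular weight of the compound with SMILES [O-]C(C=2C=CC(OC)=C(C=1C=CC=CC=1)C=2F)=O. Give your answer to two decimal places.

245.23

Molecular formula: C14H10FO3-.
M = 14×12.011 + 1×18.998 + 10×1.008 + 3×15.999 = 245.23 g/mol.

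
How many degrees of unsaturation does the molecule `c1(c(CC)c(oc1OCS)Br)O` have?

3

Molecular formula from the SMILES: C7H9BrO3S.
DoU = (2C + 2 + N − H − X)/2 = (2·7 + 2 + 0 − 9 − 1)/2 = 6/2 = 3.
(Structurally: 1 ring(s) + 2 π bond(s) = 3.)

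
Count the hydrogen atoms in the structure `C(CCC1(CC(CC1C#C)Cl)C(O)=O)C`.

17

Hydrogens are implicit in SMILES; fill each atom to its normal valence:
  5 × C: 2 H each → 10
  3 × C: 1 H each → 3
  3 × C: no H
  1 × C: 3 H
  1 × Cl: no H
  1 × O: 1 H
  1 × O: no H
  Total hydrogens = 17.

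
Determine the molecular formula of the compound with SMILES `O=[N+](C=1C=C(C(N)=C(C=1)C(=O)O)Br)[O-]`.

Heavy atoms from the SMILES: 1 Br, 7 C, 2 N, 4 O.
Implicit hydrogens by atom environment:
  4 × C (aromatic): no H
  2 × C (aromatic): 1 H each → 2
  2 × O: no H
  1 × Br: no H
  1 × C: no H
  1 × N: 2 H
  1 × N (charge +1): no H
  1 × O: 1 H
  1 × O (charge -1): no H
  Total hydrogens = 5.
Molecular formula: C7H5BrN2O4

C7H5BrN2O4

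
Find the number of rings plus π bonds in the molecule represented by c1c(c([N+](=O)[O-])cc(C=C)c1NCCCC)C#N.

Molecular formula from the SMILES: C13H15N3O2.
DoU = (2C + 2 + N − H − X)/2 = (2·13 + 2 + 3 − 15 − 0)/2 = 16/2 = 8.
(Structurally: 1 ring(s) + 7 π bond(s) = 8.)

8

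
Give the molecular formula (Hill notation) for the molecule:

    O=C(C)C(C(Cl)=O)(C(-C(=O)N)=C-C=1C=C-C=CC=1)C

C14H14ClNO3

Heavy atoms from the SMILES: 14 C, 1 Cl, 1 N, 3 O.
Implicit hydrogens by atom environment:
  5 × C (aromatic): 1 H each → 5
  5 × C: no H
  3 × O: no H
  2 × C: 3 H each → 6
  1 × C: 1 H
  1 × C (aromatic): no H
  1 × Cl: no H
  1 × N: 2 H
  Total hydrogens = 14.
Molecular formula: C14H14ClNO3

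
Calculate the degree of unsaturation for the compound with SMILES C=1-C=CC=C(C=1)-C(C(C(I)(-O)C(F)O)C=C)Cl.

Molecular formula from the SMILES: C12H13ClFIO2.
DoU = (2C + 2 + N − H − X)/2 = (2·12 + 2 + 0 − 13 − 3)/2 = 10/2 = 5.
(Structurally: 1 ring(s) + 4 π bond(s) = 5.)

5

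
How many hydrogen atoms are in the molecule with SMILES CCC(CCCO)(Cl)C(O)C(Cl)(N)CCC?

Hydrogens are implicit in SMILES; fill each atom to its normal valence:
  6 × C: 2 H each → 12
  2 × C: 3 H each → 6
  2 × C: no H
  2 × Cl: no H
  2 × O: 1 H each → 2
  1 × C: 1 H
  1 × N: 2 H
  Total hydrogens = 23.

23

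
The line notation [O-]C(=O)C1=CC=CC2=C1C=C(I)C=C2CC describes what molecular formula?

C13H10IO2-

Heavy atoms from the SMILES: 13 C, 1 I, 2 O.
Implicit hydrogens by atom environment:
  5 × C (aromatic): 1 H each → 5
  5 × C (aromatic): no H
  1 × C: 3 H
  1 × C: 2 H
  1 × C: no H
  1 × I: no H
  1 × O: no H
  1 × O (charge -1): no H
  Total hydrogens = 10.
Net charge -1.
Molecular formula: C13H10IO2-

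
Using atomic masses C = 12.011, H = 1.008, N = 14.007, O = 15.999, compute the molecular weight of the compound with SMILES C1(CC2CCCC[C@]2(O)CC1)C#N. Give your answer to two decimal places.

179.26

Molecular formula: C11H17NO.
M = 11×12.011 + 17×1.008 + 1×14.007 + 1×15.999 = 179.26 g/mol.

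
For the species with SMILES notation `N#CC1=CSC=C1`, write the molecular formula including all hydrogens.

C5H3NS

Heavy atoms from the SMILES: 5 C, 1 N, 1 S.
Implicit hydrogens by atom environment:
  3 × C (aromatic): 1 H each → 3
  1 × C (aromatic): no H
  1 × C: no H
  1 × N: no H
  1 × S (aromatic): no H
  Total hydrogens = 3.
Molecular formula: C5H3NS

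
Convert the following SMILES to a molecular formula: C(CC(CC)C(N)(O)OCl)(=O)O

C6H12ClNO4

Heavy atoms from the SMILES: 6 C, 1 Cl, 1 N, 4 O.
Implicit hydrogens by atom environment:
  2 × C: 2 H each → 4
  2 × C: no H
  2 × O: 1 H each → 2
  2 × O: no H
  1 × C: 3 H
  1 × C: 1 H
  1 × Cl: no H
  1 × N: 2 H
  Total hydrogens = 12.
Molecular formula: C6H12ClNO4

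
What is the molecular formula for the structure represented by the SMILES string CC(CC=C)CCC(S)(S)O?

Heavy atoms from the SMILES: 8 C, 1 O, 2 S.
Implicit hydrogens by atom environment:
  4 × C: 2 H each → 8
  2 × C: 1 H each → 2
  2 × S: 1 H each → 2
  1 × C: 3 H
  1 × C: no H
  1 × O: 1 H
  Total hydrogens = 16.
Molecular formula: C8H16OS2

C8H16OS2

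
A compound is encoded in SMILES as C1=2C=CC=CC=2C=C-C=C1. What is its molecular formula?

Heavy atoms from the SMILES: 10 C.
Implicit hydrogens by atom environment:
  8 × C (aromatic): 1 H each → 8
  2 × C (aromatic): no H
  Total hydrogens = 8.
Molecular formula: C10H8

C10H8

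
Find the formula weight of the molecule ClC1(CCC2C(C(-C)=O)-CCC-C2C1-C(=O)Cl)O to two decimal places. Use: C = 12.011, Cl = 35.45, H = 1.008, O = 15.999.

Molecular formula: C13H18Cl2O3.
M = 13×12.011 + 2×35.45 + 18×1.008 + 3×15.999 = 293.18 g/mol.

293.18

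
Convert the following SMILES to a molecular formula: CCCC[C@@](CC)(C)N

Heavy atoms from the SMILES: 8 C, 1 N.
Implicit hydrogens by atom environment:
  4 × C: 2 H each → 8
  3 × C: 3 H each → 9
  1 × C: no H
  1 × N: 2 H
  Total hydrogens = 19.
Molecular formula: C8H19N

C8H19N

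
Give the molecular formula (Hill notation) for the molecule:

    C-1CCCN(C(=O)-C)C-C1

C8H15NO

Heavy atoms from the SMILES: 8 C, 1 N, 1 O.
Implicit hydrogens by atom environment:
  6 × C: 2 H each → 12
  1 × C: 3 H
  1 × C: no H
  1 × N: no H
  1 × O: no H
  Total hydrogens = 15.
Molecular formula: C8H15NO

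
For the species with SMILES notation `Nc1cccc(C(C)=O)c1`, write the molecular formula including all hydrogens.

Heavy atoms from the SMILES: 8 C, 1 N, 1 O.
Implicit hydrogens by atom environment:
  4 × C (aromatic): 1 H each → 4
  2 × C (aromatic): no H
  1 × C: 3 H
  1 × C: no H
  1 × N: 2 H
  1 × O: no H
  Total hydrogens = 9.
Molecular formula: C8H9NO

C8H9NO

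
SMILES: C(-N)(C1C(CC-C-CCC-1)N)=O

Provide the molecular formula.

C9H18N2O

Heavy atoms from the SMILES: 9 C, 2 N, 1 O.
Implicit hydrogens by atom environment:
  6 × C: 2 H each → 12
  2 × C: 1 H each → 2
  2 × N: 2 H each → 4
  1 × C: no H
  1 × O: no H
  Total hydrogens = 18.
Molecular formula: C9H18N2O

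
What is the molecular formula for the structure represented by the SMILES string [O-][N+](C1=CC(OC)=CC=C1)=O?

C7H7NO3

Heavy atoms from the SMILES: 7 C, 1 N, 3 O.
Implicit hydrogens by atom environment:
  4 × C (aromatic): 1 H each → 4
  2 × C (aromatic): no H
  2 × O: no H
  1 × C: 3 H
  1 × N (charge +1): no H
  1 × O (charge -1): no H
  Total hydrogens = 7.
Molecular formula: C7H7NO3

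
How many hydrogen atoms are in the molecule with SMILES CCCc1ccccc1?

Hydrogens are implicit in SMILES; fill each atom to its normal valence:
  5 × C (aromatic): 1 H each → 5
  2 × C: 2 H each → 4
  1 × C: 3 H
  1 × C (aromatic): no H
  Total hydrogens = 12.

12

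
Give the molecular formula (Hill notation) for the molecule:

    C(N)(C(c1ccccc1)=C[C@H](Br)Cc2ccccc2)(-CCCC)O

C21H26BrNO

Heavy atoms from the SMILES: 1 Br, 21 C, 1 N, 1 O.
Implicit hydrogens by atom environment:
  10 × C (aromatic): 1 H each → 10
  4 × C: 2 H each → 8
  2 × C: 1 H each → 2
  2 × C: no H
  2 × C (aromatic): no H
  1 × Br: no H
  1 × C: 3 H
  1 × N: 2 H
  1 × O: 1 H
  Total hydrogens = 26.
Molecular formula: C21H26BrNO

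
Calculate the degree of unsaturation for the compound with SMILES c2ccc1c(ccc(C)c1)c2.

Molecular formula from the SMILES: C11H10.
DoU = (2C + 2 + N − H − X)/2 = (2·11 + 2 + 0 − 10 − 0)/2 = 14/2 = 7.
(Structurally: 2 ring(s) + 5 π bond(s) = 7.)

7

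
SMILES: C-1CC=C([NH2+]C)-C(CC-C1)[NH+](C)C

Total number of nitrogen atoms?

2

The symbol for nitrogen appears 2 times in the SMILES.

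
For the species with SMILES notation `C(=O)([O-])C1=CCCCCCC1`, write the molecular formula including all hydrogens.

C9H13O2-

Heavy atoms from the SMILES: 9 C, 2 O.
Implicit hydrogens by atom environment:
  6 × C: 2 H each → 12
  2 × C: no H
  1 × C: 1 H
  1 × O: no H
  1 × O (charge -1): no H
  Total hydrogens = 13.
Net charge -1.
Molecular formula: C9H13O2-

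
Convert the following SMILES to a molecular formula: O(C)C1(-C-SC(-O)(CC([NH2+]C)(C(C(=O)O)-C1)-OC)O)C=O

C12H22NO7S+

Heavy atoms from the SMILES: 12 C, 1 N, 7 O, 1 S.
Implicit hydrogens by atom environment:
  4 × C: no H
  4 × O: no H
  3 × C: 3 H each → 9
  3 × C: 2 H each → 6
  3 × O: 1 H each → 3
  2 × C: 1 H each → 2
  1 × N (charge +1): 2 H
  1 × S: no H
  Total hydrogens = 22.
Net charge +1.
Molecular formula: C12H22NO7S+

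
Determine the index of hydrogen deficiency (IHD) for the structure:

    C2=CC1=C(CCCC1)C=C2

Molecular formula from the SMILES: C10H12.
DoU = (2C + 2 + N − H − X)/2 = (2·10 + 2 + 0 − 12 − 0)/2 = 10/2 = 5.
(Structurally: 2 ring(s) + 3 π bond(s) = 5.)

5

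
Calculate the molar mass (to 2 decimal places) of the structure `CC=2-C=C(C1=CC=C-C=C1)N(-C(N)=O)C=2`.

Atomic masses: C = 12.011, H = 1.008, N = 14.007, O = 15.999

200.24

Molecular formula: C12H12N2O.
M = 12×12.011 + 12×1.008 + 2×14.007 + 1×15.999 = 200.24 g/mol.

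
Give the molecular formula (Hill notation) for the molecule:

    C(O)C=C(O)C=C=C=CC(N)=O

C8H9NO3

Heavy atoms from the SMILES: 8 C, 1 N, 3 O.
Implicit hydrogens by atom environment:
  4 × C: no H
  3 × C: 1 H each → 3
  2 × O: 1 H each → 2
  1 × C: 2 H
  1 × N: 2 H
  1 × O: no H
  Total hydrogens = 9.
Molecular formula: C8H9NO3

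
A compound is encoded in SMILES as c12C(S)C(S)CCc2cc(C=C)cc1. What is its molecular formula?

C12H14S2

Heavy atoms from the SMILES: 12 C, 2 S.
Implicit hydrogens by atom environment:
  3 × C: 2 H each → 6
  3 × C (aromatic): 1 H each → 3
  3 × C: 1 H each → 3
  3 × C (aromatic): no H
  2 × S: 1 H each → 2
  Total hydrogens = 14.
Molecular formula: C12H14S2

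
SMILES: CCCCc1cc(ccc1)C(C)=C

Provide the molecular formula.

Heavy atoms from the SMILES: 13 C.
Implicit hydrogens by atom environment:
  4 × C: 2 H each → 8
  4 × C (aromatic): 1 H each → 4
  2 × C: 3 H each → 6
  2 × C (aromatic): no H
  1 × C: no H
  Total hydrogens = 18.
Molecular formula: C13H18

C13H18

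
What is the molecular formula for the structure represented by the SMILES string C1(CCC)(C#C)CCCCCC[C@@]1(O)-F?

Heavy atoms from the SMILES: 13 C, 1 F, 1 O.
Implicit hydrogens by atom environment:
  8 × C: 2 H each → 16
  3 × C: no H
  1 × C: 3 H
  1 × C: 1 H
  1 × F: no H
  1 × O: 1 H
  Total hydrogens = 21.
Molecular formula: C13H21FO

C13H21FO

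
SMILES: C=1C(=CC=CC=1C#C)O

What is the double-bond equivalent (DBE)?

Molecular formula from the SMILES: C8H6O.
DoU = (2C + 2 + N − H − X)/2 = (2·8 + 2 + 0 − 6 − 0)/2 = 12/2 = 6.
(Structurally: 1 ring(s) + 5 π bond(s) = 6.)

6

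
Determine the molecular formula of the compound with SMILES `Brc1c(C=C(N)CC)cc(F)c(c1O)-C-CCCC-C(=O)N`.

Heavy atoms from the SMILES: 1 Br, 16 C, 1 F, 2 N, 2 O.
Implicit hydrogens by atom environment:
  6 × C: 2 H each → 12
  5 × C (aromatic): no H
  2 × C: no H
  2 × N: 2 H each → 4
  1 × Br: no H
  1 × C: 3 H
  1 × C (aromatic): 1 H
  1 × C: 1 H
  1 × F: no H
  1 × O: 1 H
  1 × O: no H
  Total hydrogens = 22.
Molecular formula: C16H22BrFN2O2

C16H22BrFN2O2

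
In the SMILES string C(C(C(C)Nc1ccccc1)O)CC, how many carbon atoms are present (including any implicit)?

12

The symbol for carbon appears 12 times in the SMILES. Lowercase c denotes aromatic carbon and counts toward C.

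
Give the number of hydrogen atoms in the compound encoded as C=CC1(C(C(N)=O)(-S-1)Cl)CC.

Hydrogens are implicit in SMILES; fill each atom to its normal valence:
  3 × C: no H
  2 × C: 2 H each → 4
  1 × C: 3 H
  1 × C: 1 H
  1 × Cl: no H
  1 × N: 2 H
  1 × O: no H
  1 × S: no H
  Total hydrogens = 10.

10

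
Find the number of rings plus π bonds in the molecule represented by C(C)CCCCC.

Molecular formula from the SMILES: C7H16.
DoU = (2C + 2 + N − H − X)/2 = (2·7 + 2 + 0 − 16 − 0)/2 = 0/2 = 0.
(Structurally: 0 ring(s) + 0 π bond(s) = 0.)

0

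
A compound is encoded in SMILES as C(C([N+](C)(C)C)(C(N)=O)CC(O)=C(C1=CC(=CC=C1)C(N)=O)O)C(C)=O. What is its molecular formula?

C18H26N3O5+

Heavy atoms from the SMILES: 18 C, 3 N, 5 O.
Implicit hydrogens by atom environment:
  6 × C: no H
  4 × C: 3 H each → 12
  4 × C (aromatic): 1 H each → 4
  3 × O: no H
  2 × C: 2 H each → 4
  2 × C (aromatic): no H
  2 × N: 2 H each → 4
  2 × O: 1 H each → 2
  1 × N (charge +1): no H
  Total hydrogens = 26.
Net charge +1.
Molecular formula: C18H26N3O5+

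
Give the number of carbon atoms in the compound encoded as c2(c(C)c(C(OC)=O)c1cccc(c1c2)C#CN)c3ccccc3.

The symbol for carbon appears 21 times in the SMILES. Lowercase c denotes aromatic carbon and counts toward C.

21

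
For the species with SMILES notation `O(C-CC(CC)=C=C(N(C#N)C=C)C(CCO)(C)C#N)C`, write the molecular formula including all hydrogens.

C16H23N3O2

Heavy atoms from the SMILES: 16 C, 3 N, 2 O.
Implicit hydrogens by atom environment:
  6 × C: 2 H each → 12
  6 × C: no H
  3 × C: 3 H each → 9
  3 × N: no H
  1 × C: 1 H
  1 × O: 1 H
  1 × O: no H
  Total hydrogens = 23.
Molecular formula: C16H23N3O2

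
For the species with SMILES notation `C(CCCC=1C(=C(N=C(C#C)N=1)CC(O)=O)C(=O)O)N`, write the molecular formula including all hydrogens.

Heavy atoms from the SMILES: 13 C, 3 N, 4 O.
Implicit hydrogens by atom environment:
  5 × C: 2 H each → 10
  4 × C (aromatic): no H
  3 × C: no H
  2 × N (aromatic): no H
  2 × O: 1 H each → 2
  2 × O: no H
  1 × C: 1 H
  1 × N: 2 H
  Total hydrogens = 15.
Molecular formula: C13H15N3O4

C13H15N3O4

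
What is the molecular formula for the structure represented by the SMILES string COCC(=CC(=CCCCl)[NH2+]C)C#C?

C11H17ClNO+

Heavy atoms from the SMILES: 11 C, 1 Cl, 1 N, 1 O.
Implicit hydrogens by atom environment:
  3 × C: 2 H each → 6
  3 × C: 1 H each → 3
  3 × C: no H
  2 × C: 3 H each → 6
  1 × Cl: no H
  1 × N (charge +1): 2 H
  1 × O: no H
  Total hydrogens = 17.
Net charge +1.
Molecular formula: C11H17ClNO+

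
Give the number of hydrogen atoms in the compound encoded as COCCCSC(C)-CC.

18

Hydrogens are implicit in SMILES; fill each atom to its normal valence:
  4 × C: 2 H each → 8
  3 × C: 3 H each → 9
  1 × C: 1 H
  1 × O: no H
  1 × S: no H
  Total hydrogens = 18.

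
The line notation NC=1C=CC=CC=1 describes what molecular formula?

Heavy atoms from the SMILES: 6 C, 1 N.
Implicit hydrogens by atom environment:
  5 × C (aromatic): 1 H each → 5
  1 × C (aromatic): no H
  1 × N: 2 H
  Total hydrogens = 7.
Molecular formula: C6H7N

C6H7N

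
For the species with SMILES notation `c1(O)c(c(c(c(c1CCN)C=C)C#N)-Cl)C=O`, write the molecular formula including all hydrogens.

Heavy atoms from the SMILES: 12 C, 1 Cl, 2 N, 2 O.
Implicit hydrogens by atom environment:
  6 × C (aromatic): no H
  3 × C: 2 H each → 6
  2 × C: 1 H each → 2
  1 × C: no H
  1 × Cl: no H
  1 × N: 2 H
  1 × N: no H
  1 × O: 1 H
  1 × O: no H
  Total hydrogens = 11.
Molecular formula: C12H11ClN2O2

C12H11ClN2O2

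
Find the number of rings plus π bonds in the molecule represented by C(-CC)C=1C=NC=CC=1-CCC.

Molecular formula from the SMILES: C11H17N.
DoU = (2C + 2 + N − H − X)/2 = (2·11 + 2 + 1 − 17 − 0)/2 = 8/2 = 4.
(Structurally: 1 ring(s) + 3 π bond(s) = 4.)

4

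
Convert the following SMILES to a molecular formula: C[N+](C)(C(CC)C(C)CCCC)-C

C12H28N+

Heavy atoms from the SMILES: 12 C, 1 N.
Implicit hydrogens by atom environment:
  6 × C: 3 H each → 18
  4 × C: 2 H each → 8
  2 × C: 1 H each → 2
  1 × N (charge +1): no H
  Total hydrogens = 28.
Net charge +1.
Molecular formula: C12H28N+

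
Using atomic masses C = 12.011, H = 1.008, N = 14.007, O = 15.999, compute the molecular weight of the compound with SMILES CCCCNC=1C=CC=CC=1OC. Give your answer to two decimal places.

Molecular formula: C11H17NO.
M = 11×12.011 + 17×1.008 + 1×14.007 + 1×15.999 = 179.26 g/mol.

179.26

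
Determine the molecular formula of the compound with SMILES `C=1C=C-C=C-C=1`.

C6H6

Heavy atoms from the SMILES: 6 C.
Implicit hydrogens by atom environment:
  6 × C (aromatic): 1 H each → 6
  Total hydrogens = 6.
Molecular formula: C6H6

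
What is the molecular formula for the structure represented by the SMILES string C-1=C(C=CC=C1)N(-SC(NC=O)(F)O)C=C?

C10H11FN2O2S

Heavy atoms from the SMILES: 10 C, 1 F, 2 N, 2 O, 1 S.
Implicit hydrogens by atom environment:
  5 × C (aromatic): 1 H each → 5
  2 × C: 1 H each → 2
  1 × C: 2 H
  1 × C: no H
  1 × C (aromatic): no H
  1 × F: no H
  1 × N: 1 H
  1 × N: no H
  1 × O: 1 H
  1 × O: no H
  1 × S: no H
  Total hydrogens = 11.
Molecular formula: C10H11FN2O2S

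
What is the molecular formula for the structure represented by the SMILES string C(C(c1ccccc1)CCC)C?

Heavy atoms from the SMILES: 12 C.
Implicit hydrogens by atom environment:
  5 × C (aromatic): 1 H each → 5
  3 × C: 2 H each → 6
  2 × C: 3 H each → 6
  1 × C: 1 H
  1 × C (aromatic): no H
  Total hydrogens = 18.
Molecular formula: C12H18

C12H18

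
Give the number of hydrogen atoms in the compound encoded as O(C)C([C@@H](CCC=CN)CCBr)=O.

Hydrogens are implicit in SMILES; fill each atom to its normal valence:
  4 × C: 2 H each → 8
  3 × C: 1 H each → 3
  2 × O: no H
  1 × Br: no H
  1 × C: 3 H
  1 × C: no H
  1 × N: 2 H
  Total hydrogens = 16.

16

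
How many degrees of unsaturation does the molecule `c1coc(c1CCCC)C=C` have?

Molecular formula from the SMILES: C10H14O.
DoU = (2C + 2 + N − H − X)/2 = (2·10 + 2 + 0 − 14 − 0)/2 = 8/2 = 4.
(Structurally: 1 ring(s) + 3 π bond(s) = 4.)

4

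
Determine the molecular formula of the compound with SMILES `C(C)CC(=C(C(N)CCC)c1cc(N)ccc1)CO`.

C16H26N2O

Heavy atoms from the SMILES: 16 C, 2 N, 1 O.
Implicit hydrogens by atom environment:
  5 × C: 2 H each → 10
  4 × C (aromatic): 1 H each → 4
  2 × C: 3 H each → 6
  2 × C: no H
  2 × C (aromatic): no H
  2 × N: 2 H each → 4
  1 × C: 1 H
  1 × O: 1 H
  Total hydrogens = 26.
Molecular formula: C16H26N2O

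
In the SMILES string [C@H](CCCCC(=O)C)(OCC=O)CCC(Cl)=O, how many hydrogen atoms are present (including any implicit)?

Hydrogens are implicit in SMILES; fill each atom to its normal valence:
  7 × C: 2 H each → 14
  4 × O: no H
  2 × C: 1 H each → 2
  2 × C: no H
  1 × C: 3 H
  1 × Cl: no H
  Total hydrogens = 19.

19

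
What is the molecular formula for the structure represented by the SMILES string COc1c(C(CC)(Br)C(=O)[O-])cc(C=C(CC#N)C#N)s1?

C14H12BrN2O3S-

Heavy atoms from the SMILES: 1 Br, 14 C, 2 N, 3 O, 1 S.
Implicit hydrogens by atom environment:
  5 × C: no H
  3 × C (aromatic): no H
  2 × C: 3 H each → 6
  2 × C: 2 H each → 4
  2 × N: no H
  2 × O: no H
  1 × Br: no H
  1 × C (aromatic): 1 H
  1 × C: 1 H
  1 × O (charge -1): no H
  1 × S (aromatic): no H
  Total hydrogens = 12.
Net charge -1.
Molecular formula: C14H12BrN2O3S-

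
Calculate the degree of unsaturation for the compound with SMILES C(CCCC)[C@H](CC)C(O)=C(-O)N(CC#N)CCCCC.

3

Molecular formula from the SMILES: C17H32N2O2.
DoU = (2C + 2 + N − H − X)/2 = (2·17 + 2 + 2 − 32 − 0)/2 = 6/2 = 3.
(Structurally: 0 ring(s) + 3 π bond(s) = 3.)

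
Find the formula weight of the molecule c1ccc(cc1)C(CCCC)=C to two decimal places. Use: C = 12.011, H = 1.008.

160.26

Molecular formula: C12H16.
M = 12×12.011 + 16×1.008 = 160.26 g/mol.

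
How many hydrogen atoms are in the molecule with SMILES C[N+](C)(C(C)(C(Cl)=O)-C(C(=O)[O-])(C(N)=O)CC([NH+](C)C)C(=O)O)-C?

Hydrogens are implicit in SMILES; fill each atom to its normal valence:
  6 × C: 3 H each → 18
  6 × C: no H
  4 × O: no H
  1 × C: 2 H
  1 × C: 1 H
  1 × Cl: no H
  1 × N: 2 H
  1 × N (charge +1): 1 H
  1 × N (charge +1): no H
  1 × O: 1 H
  1 × O (charge -1): no H
  Total hydrogens = 25.

25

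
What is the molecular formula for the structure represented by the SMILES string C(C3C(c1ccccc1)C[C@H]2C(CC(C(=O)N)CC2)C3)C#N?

C19H24N2O

Heavy atoms from the SMILES: 19 C, 2 N, 1 O.
Implicit hydrogens by atom environment:
  6 × C: 2 H each → 12
  5 × C: 1 H each → 5
  5 × C (aromatic): 1 H each → 5
  2 × C: no H
  1 × C (aromatic): no H
  1 × N: 2 H
  1 × N: no H
  1 × O: no H
  Total hydrogens = 24.
Molecular formula: C19H24N2O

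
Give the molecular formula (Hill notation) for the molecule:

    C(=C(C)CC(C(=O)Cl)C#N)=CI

C8H7ClINO

Heavy atoms from the SMILES: 8 C, 1 Cl, 1 I, 1 N, 1 O.
Implicit hydrogens by atom environment:
  4 × C: no H
  2 × C: 1 H each → 2
  1 × C: 3 H
  1 × C: 2 H
  1 × Cl: no H
  1 × I: no H
  1 × N: no H
  1 × O: no H
  Total hydrogens = 7.
Molecular formula: C8H7ClINO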